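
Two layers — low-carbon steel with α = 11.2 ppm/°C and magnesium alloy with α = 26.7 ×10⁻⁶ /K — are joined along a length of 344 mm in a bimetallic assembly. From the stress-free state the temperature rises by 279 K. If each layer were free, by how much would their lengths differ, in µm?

Δα = |11.2 − 26.7|×10⁻⁶/K = 15.5×10⁻⁶/K.
ΔL_mismatch = Δα·L·ΔT = 15.5×10⁻⁶ × 344.0 mm × 279.0 K = 1490 µm.

1490 µm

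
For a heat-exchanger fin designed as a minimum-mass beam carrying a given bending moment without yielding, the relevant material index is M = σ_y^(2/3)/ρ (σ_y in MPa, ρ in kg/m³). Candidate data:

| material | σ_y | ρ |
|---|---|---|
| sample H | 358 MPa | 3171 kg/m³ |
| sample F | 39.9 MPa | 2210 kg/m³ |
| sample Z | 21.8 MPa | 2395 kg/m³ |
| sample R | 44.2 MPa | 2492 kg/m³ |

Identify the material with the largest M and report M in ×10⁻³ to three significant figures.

Evaluate M for each candidate:
  sample H: M = 15.9×10⁻³
  sample F: M = 5.28×10⁻³
  sample R: M = 5.02×10⁻³
  sample Z: M = 3.26×10⁻³
The maximum is for sample H.

sample H, M = 15.9×10⁻³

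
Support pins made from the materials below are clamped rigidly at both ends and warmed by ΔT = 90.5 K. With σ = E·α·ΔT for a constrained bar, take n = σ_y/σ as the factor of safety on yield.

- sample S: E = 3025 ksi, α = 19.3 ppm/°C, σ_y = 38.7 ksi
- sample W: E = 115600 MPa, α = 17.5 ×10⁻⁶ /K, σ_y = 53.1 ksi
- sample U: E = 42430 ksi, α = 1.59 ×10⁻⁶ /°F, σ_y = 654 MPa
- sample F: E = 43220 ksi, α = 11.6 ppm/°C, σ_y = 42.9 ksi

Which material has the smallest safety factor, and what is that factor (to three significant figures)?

Converting E to GPa, α to ×10⁻⁶/K, σ_y to MPa, then σ and n for each:
  sample S: E = 20.86, α = 19.3, σ_y = 266.8 → σ = 36.4 MPa, n = 7.32
  sample W: E = 115.6, α = 17.5, σ_y = 366.1 → σ = 183 MPa, n = 2.00
  sample U: E = 292.5, α = 2.86, σ_y = 654.0 → σ = 75.8 MPa, n = 8.63
  sample F: E = 298.0, α = 11.6, σ_y = 295.8 → σ = 313 MPa, n = 0.946
Sample F has the lowest safety factor, n = 0.946.

sample F, n = 0.946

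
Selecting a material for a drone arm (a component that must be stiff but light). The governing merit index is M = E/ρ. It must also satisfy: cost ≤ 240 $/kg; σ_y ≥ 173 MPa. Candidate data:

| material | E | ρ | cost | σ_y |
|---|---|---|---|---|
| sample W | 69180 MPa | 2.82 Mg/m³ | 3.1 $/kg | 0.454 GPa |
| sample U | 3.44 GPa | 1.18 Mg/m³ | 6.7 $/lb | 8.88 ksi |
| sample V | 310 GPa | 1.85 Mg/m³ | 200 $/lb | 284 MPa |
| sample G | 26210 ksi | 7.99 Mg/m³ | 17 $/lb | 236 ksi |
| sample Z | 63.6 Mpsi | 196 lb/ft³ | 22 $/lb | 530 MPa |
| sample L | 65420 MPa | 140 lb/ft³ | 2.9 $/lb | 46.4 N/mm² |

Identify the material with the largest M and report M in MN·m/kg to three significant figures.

Screen on constraints: cost ≤ 240 $/kg; σ_y ≥ 173 MPa. Survivors: sample W, sample G, sample Z.
Normalizing units and computing the index:
  sample W: E = 69.18 GPa, ρ = 2820 kg/m³
  sample G: E = 180.7 GPa, ρ = 7990 kg/m³
  sample Z: E = 438.5 GPa, ρ = 3140 kg/m³
  sample Z: M = 140 MN·m/kg
  sample W: M = 24.5 MN·m/kg
  sample G: M = 22.6 MN·m/kg
Highest index: sample Z.

sample Z, M = 140 MN·m/kg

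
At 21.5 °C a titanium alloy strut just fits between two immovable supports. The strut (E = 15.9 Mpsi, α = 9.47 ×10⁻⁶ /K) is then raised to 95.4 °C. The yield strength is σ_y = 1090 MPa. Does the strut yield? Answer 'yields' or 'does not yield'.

E = 15.9 Mpsi = 109.6 GPa.
ΔT = 73.90 K. Constrained thermal stress σ = E·α·ΔT = 109.6×10³ MPa × 9.47×10⁻⁶ × 73.90 = 76.7 MPa (compressive).
Compare to σ_y = 1090 MPa: σ < σ_y, so it does not yield.

does not yield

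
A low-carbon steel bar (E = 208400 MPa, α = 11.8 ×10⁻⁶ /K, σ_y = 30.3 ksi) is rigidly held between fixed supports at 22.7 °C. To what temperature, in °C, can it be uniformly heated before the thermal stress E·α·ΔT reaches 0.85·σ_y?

E = 208400 MPa = 208.4 GPa.
σ_y = 30.3 ksi = 208.9 MPa.
E·α·ΔT = 177.6 MPa ⇒ ΔT = 177.6 / (208.4×10³ × 11.8×10⁻⁶) = 72.21 K.
T = 22.7 + 72.21 = 94.91 °C.

94.9 °C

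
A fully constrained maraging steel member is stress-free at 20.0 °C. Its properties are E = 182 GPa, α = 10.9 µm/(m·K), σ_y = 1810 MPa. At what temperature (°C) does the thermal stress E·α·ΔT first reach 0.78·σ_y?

E·α·ΔT = 1412 MPa ⇒ ΔT = 1412 / (182.0×10³ × 10.9×10⁻⁶) = 711.7 K.
T = 20.0 + 711.7 = 731.7 °C.

732 °C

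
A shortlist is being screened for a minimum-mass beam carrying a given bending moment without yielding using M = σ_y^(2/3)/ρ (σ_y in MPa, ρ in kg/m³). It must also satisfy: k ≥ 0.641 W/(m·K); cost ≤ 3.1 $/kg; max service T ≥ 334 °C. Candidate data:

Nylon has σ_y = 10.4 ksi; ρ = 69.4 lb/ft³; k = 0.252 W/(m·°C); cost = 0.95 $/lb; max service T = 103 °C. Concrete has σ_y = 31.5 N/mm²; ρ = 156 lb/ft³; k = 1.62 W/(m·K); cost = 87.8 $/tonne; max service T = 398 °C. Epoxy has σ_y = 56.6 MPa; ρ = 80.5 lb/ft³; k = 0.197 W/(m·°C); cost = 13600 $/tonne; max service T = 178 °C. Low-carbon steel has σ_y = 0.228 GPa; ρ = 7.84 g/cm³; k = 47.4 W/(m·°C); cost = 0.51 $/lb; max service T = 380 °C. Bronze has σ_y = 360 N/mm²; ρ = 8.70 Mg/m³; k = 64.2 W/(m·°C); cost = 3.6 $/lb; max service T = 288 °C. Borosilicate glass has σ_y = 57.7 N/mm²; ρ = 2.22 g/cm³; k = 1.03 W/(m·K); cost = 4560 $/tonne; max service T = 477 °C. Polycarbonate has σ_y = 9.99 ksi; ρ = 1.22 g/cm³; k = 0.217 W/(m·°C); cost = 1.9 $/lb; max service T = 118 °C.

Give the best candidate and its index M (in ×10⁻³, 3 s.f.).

Screen on constraints: k ≥ 0.641 W/(m·K); cost ≤ 3.1 $/kg; max service T ≥ 334 °C. Survivors: concrete, low-carbon steel.
Putting every candidate on a common basis:
  concrete: σ_y = 31.50 MPa, ρ = 2499 kg/m³
  low-carbon steel: σ_y = 228.0 MPa, ρ = 7840 kg/m³
  low-carbon steel: M = 4.76×10⁻³
  concrete: M = 3.99×10⁻³
The maximum is for low-carbon steel.

low-carbon steel, M = 4.76×10⁻³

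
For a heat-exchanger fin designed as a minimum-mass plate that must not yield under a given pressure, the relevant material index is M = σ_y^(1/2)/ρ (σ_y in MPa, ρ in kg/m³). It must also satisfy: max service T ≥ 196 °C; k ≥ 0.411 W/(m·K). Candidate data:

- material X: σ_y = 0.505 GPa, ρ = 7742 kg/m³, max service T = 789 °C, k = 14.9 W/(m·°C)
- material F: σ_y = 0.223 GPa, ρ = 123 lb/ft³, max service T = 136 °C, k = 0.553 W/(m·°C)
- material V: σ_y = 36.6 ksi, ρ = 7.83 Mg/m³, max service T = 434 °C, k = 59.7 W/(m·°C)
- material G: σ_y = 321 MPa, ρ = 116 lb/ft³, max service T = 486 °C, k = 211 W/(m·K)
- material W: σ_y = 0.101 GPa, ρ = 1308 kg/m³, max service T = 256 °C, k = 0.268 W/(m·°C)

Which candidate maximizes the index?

material G

Screen on constraints: max service T ≥ 196 °C; k ≥ 0.411 W/(m·K). Survivors: material X, material V, material G.
In SI units:
  material X: σ_y = 505.0 MPa, ρ = 7742 kg/m³
  material V: σ_y = 252.3 MPa, ρ = 7830 kg/m³
  material G: σ_y = 321.0 MPa, ρ = 1858 kg/m³
  material G: M = 9.64×10⁻³
  material X: M = 2.90×10⁻³
  material V: M = 2.03×10⁻³
Highest index: material G.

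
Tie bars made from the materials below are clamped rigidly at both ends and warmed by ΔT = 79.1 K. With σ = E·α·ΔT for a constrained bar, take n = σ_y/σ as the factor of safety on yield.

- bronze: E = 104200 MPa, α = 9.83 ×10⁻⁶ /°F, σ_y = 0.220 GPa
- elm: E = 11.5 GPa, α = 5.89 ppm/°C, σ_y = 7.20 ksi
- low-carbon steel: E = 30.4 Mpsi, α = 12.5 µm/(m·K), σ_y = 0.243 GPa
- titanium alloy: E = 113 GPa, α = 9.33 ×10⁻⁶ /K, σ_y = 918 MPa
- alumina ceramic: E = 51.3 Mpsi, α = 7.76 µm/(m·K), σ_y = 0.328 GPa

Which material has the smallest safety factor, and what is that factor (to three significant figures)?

With everything in SI (GPa, ×10⁻⁶/K, MPa):
  bronze: E = 104.2, α = 17.7, σ_y = 220.0 → σ = 146 MPa, n = 1.51
  elm: E = 11.50, α = 5.89, σ_y = 49.64 → σ = 5.36 MPa, n = 9.27
  low-carbon steel: E = 209.6, α = 12.5, σ_y = 243.0 → σ = 207 MPa, n = 1.17
  titanium alloy: E = 113.0, α = 9.33, σ_y = 918.0 → σ = 83.4 MPa, n = 11.0
  alumina ceramic: E = 353.7, α = 7.76, σ_y = 328.0 → σ = 217 MPa, n = 1.51
Smallest n: low-carbon steel with n = 1.17.

low-carbon steel, n = 1.17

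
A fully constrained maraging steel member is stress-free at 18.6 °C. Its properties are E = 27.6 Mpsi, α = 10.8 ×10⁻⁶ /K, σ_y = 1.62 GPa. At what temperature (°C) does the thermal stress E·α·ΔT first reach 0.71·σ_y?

578 °C

E = 27.6 Mpsi = 190.3 GPa.
σ_y = 1.62 GPa = 1620 MPa.
E·α·ΔT = 1150 MPa ⇒ ΔT = 1150 / (190.3×10³ × 10.8×10⁻⁶) = 559.7 K.
T = 18.6 + 559.7 = 578.3 °C.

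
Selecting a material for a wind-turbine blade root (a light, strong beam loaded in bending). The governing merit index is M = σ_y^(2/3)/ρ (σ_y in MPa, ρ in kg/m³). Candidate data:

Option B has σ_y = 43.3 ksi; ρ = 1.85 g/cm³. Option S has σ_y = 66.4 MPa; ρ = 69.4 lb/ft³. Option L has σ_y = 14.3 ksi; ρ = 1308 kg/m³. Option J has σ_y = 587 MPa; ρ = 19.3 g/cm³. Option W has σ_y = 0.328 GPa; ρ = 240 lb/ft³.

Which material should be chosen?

Putting every candidate on a common basis:
  option B: σ_y = 298.5 MPa, ρ = 1850 kg/m³
  option S: σ_y = 66.40 MPa, ρ = 1112 kg/m³
  option L: σ_y = 98.60 MPa, ρ = 1308 kg/m³
  option J: σ_y = 587.0 MPa, ρ = 19300 kg/m³
  option W: σ_y = 328.0 MPa, ρ = 3844 kg/m³
  option B: M = 24.1×10⁻³
  option L: M = 16.3×10⁻³
  option S: M = 14.8×10⁻³
  option W: M = 12.4×10⁻³
  option J: M = 3.63×10⁻³
Highest index: option B.

option B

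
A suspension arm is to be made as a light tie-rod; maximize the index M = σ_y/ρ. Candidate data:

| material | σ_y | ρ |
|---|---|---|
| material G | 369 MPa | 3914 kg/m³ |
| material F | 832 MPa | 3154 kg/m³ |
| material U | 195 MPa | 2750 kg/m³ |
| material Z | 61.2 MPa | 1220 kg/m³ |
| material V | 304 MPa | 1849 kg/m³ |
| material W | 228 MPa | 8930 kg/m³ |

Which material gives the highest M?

material F

Per-candidate index values:
  material F: M = 264 kN·m/kg
  material V: M = 164 kN·m/kg
  material G: M = 94.3 kN·m/kg
  material U: M = 70.9 kN·m/kg
  material Z: M = 50.2 kN·m/kg
  material W: M = 25.5 kN·m/kg
The maximum is for material F.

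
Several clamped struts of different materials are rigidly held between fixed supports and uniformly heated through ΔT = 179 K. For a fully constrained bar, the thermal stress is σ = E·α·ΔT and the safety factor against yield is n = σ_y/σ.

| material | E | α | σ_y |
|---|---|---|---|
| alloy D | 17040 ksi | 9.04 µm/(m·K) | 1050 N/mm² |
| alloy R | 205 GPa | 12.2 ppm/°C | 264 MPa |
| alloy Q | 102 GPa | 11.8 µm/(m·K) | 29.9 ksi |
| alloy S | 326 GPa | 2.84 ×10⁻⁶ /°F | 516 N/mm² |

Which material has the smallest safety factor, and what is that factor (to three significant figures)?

With everything in SI (GPa, ×10⁻⁶/K, MPa):
  alloy D: E = 117.5, α = 9.04, σ_y = 1050 → σ = 190 MPa, n = 5.52
  alloy R: E = 205.0, α = 12.2, σ_y = 264.0 → σ = 448 MPa, n = 0.590
  alloy Q: E = 102.0, α = 11.8, σ_y = 206.2 → σ = 215 MPa, n = 0.957
  alloy S: E = 326.0, α = 5.11, σ_y = 516.0 → σ = 298 MPa, n = 1.73
Smallest n: alloy R with n = 0.590.

alloy R, n = 0.590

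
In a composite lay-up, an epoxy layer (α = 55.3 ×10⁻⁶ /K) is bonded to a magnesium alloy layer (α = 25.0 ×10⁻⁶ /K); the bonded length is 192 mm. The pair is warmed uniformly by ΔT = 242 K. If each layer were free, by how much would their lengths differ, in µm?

1410 µm

Δα = |55.3 − 25.0|×10⁻⁶/K = 30.3×10⁻⁶/K.
ΔL_mismatch = Δα·L·ΔT = 30.3×10⁻⁶ × 192.0 mm × 242.0 K = 1410 µm.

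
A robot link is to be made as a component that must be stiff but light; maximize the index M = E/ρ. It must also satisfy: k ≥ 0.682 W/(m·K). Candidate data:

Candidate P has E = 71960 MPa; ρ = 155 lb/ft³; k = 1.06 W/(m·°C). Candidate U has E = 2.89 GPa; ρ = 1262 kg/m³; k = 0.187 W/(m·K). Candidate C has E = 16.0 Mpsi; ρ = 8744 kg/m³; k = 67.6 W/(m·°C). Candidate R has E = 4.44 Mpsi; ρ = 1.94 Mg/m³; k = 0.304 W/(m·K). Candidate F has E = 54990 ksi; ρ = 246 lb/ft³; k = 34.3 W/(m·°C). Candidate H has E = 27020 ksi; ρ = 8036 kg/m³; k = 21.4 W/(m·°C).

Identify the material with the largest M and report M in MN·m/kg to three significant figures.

candidate F, M = 96.2 MN·m/kg

Screen on constraints: k ≥ 0.682 W/(m·K). Survivors: candidate P, candidate C, candidate F, candidate H.
Normalizing units and computing the index:
  candidate P: E = 71.96 GPa, ρ = 2483 kg/m³
  candidate C: E = 110.3 GPa, ρ = 8744 kg/m³
  candidate F: E = 379.1 GPa, ρ = 3941 kg/m³
  candidate H: E = 186.3 GPa, ρ = 8036 kg/m³
  candidate F: M = 96.2 MN·m/kg
  candidate P: M = 29.0 MN·m/kg
  candidate H: M = 23.2 MN·m/kg
  candidate C: M = 12.6 MN·m/kg
Highest index: candidate F.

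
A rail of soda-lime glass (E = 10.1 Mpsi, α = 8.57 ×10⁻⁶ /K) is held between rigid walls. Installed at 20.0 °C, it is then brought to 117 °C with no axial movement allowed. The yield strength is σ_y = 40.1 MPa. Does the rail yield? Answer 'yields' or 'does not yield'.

yields

E = 10.1 Mpsi = 69.64 GPa.
ΔT = 97.00 K. Constrained thermal stress σ = E·α·ΔT = 69.64×10³ MPa × 8.57×10⁻⁶ × 97.00 = 57.9 MPa (compressive).
Compare to σ_y = 40.1 MPa: σ ≥ σ_y, so it yields.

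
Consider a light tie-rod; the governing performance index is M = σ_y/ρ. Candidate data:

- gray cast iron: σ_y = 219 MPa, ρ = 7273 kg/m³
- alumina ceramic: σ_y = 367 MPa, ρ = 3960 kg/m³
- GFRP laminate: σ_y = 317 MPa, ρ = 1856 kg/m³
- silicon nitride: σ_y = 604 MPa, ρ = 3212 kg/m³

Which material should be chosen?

silicon nitride

Evaluate M for each candidate:
  silicon nitride: M = 188 kN·m/kg
  GFRP laminate: M = 171 kN·m/kg
  alumina ceramic: M = 92.7 kN·m/kg
  gray cast iron: M = 30.1 kN·m/kg
Highest index: silicon nitride.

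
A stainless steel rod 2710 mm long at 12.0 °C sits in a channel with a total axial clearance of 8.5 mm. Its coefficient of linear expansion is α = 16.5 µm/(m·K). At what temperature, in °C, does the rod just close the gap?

α·L₀·ΔT = 8.5 mm ⇒ ΔT = 8.5 / (16.5×10⁻⁶ × 2710.0) = 190.1 K.
T = 12.0 + 190.1 = 202.1 °C.

202 °C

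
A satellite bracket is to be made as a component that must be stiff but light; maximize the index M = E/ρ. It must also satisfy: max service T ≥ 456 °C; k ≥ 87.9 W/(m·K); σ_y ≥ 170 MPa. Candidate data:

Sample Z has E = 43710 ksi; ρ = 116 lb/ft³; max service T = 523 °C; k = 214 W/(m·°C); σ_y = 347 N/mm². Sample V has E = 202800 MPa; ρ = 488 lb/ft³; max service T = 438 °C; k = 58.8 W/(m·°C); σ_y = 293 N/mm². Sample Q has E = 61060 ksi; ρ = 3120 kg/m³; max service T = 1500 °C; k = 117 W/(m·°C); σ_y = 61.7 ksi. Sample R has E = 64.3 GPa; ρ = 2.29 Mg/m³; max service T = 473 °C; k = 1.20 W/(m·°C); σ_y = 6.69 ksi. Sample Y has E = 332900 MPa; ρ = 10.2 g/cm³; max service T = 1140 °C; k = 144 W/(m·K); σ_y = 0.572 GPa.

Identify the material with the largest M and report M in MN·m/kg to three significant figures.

Screen on constraints: max service T ≥ 456 °C; k ≥ 87.9 W/(m·K); σ_y ≥ 170 MPa. Survivors: sample Z, sample Q, sample Y.
Convert each candidate to consistent units, then evaluate M:
  sample Z: E = 301.4 GPa, ρ = 1858 kg/m³
  sample Q: E = 421.0 GPa, ρ = 3120 kg/m³
  sample Y: E = 332.9 GPa, ρ = 10200 kg/m³
  sample Z: M = 162 MN·m/kg
  sample Q: M = 135 MN·m/kg
  sample Y: M = 32.6 MN·m/kg
Sample Z ranks first.

sample Z, M = 162 MN·m/kg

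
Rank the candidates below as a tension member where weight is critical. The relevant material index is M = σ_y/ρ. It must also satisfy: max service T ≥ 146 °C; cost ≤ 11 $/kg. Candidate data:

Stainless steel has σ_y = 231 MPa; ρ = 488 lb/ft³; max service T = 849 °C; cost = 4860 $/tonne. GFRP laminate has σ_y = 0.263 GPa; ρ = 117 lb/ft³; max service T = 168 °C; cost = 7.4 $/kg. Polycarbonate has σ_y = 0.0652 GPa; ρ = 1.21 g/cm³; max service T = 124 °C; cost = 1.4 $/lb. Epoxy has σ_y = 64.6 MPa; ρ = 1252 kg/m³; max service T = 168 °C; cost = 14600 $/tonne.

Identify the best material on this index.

GFRP laminate

Screen on constraints: max service T ≥ 146 °C; cost ≤ 11 $/kg. Survivors: stainless steel, GFRP laminate.
After converting to SI:
  stainless steel: σ_y = 231.0 MPa, ρ = 7817 kg/m³
  GFRP laminate: σ_y = 263.0 MPa, ρ = 1874 kg/m³
  GFRP laminate: M = 140 kN·m/kg
  stainless steel: M = 29.6 kN·m/kg
The maximum is for GFRP laminate.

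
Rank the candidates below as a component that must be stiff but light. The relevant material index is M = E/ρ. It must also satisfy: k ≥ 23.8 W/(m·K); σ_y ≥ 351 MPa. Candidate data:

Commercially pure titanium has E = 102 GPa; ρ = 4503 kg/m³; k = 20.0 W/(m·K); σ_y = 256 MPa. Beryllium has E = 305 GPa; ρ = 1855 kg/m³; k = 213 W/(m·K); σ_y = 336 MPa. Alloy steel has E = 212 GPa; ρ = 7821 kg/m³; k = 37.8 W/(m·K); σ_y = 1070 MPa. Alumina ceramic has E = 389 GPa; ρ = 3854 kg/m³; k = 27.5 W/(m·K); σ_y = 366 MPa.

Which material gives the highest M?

Screen on constraints: k ≥ 23.8 W/(m·K); σ_y ≥ 351 MPa. Survivors: alloy steel, alumina ceramic.
Per-candidate index values:
  alumina ceramic: M = 101 MN·m/kg
  alloy steel: M = 27.1 MN·m/kg
The maximum is for alumina ceramic.

alumina ceramic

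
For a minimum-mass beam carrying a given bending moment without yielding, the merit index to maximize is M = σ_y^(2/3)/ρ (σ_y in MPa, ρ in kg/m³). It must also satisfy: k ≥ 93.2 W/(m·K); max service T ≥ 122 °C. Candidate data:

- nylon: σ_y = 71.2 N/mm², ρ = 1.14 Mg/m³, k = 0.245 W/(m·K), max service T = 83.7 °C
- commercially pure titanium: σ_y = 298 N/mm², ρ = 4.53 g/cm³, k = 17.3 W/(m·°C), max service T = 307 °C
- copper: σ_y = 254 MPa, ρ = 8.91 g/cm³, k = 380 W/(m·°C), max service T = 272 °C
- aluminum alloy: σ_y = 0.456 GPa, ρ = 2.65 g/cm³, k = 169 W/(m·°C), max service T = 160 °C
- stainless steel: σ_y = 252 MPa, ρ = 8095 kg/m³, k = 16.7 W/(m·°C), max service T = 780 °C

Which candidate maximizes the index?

Screen on constraints: k ≥ 93.2 W/(m·K); max service T ≥ 122 °C. Survivors: copper, aluminum alloy.
After converting to SI:
  copper: σ_y = 254.0 MPa, ρ = 8910 kg/m³
  aluminum alloy: σ_y = 456.0 MPa, ρ = 2650 kg/m³
  aluminum alloy: M = 22.4×10⁻³
  copper: M = 4.50×10⁻³
The maximum is for aluminum alloy.

aluminum alloy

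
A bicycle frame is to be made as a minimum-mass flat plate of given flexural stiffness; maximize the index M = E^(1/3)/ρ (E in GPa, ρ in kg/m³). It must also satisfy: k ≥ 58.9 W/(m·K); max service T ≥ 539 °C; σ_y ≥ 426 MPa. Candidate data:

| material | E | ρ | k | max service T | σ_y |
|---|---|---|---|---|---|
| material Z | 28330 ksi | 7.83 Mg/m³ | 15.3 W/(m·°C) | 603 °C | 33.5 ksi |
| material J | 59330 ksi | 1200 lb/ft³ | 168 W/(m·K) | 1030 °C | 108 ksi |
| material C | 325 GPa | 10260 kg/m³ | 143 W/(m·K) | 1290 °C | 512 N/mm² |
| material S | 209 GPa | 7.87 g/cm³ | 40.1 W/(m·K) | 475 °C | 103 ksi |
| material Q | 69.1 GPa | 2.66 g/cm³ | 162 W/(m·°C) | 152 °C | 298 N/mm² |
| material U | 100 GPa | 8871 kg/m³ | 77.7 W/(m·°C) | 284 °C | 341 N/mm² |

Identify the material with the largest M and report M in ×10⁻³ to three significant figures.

Screen on constraints: k ≥ 58.9 W/(m·K); max service T ≥ 539 °C; σ_y ≥ 426 MPa. Survivors: material J, material C.
Putting every candidate on a common basis:
  material J: E = 409.1 GPa, ρ = 19220 kg/m³
  material C: E = 325.0 GPa, ρ = 10260 kg/m³
  material C: M = 0.670×10⁻³
  material J: M = 0.386×10⁻³
Material C ranks first.

material C, M = 0.670×10⁻³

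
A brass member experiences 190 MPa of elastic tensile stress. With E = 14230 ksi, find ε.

E = 14230 ksi = 98.11 GPa = 98110 MPa.
ε = σ/E = 190 / 98110 = 1.94×10⁻³.

1.94×10⁻³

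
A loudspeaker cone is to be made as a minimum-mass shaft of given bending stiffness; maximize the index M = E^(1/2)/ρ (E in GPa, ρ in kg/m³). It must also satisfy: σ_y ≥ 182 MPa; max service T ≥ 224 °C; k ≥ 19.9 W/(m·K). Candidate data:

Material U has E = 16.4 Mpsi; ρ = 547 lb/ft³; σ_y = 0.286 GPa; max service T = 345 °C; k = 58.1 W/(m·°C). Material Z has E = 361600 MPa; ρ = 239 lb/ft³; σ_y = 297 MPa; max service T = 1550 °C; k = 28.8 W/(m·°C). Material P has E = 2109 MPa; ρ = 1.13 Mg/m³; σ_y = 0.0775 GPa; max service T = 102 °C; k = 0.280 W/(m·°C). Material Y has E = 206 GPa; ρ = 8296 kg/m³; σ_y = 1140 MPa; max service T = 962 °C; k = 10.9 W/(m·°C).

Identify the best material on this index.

material Z

Screen on constraints: σ_y ≥ 182 MPa; max service T ≥ 224 °C; k ≥ 19.9 W/(m·K). Survivors: material U, material Z.
Normalizing units and computing the index:
  material U: E = 113.1 GPa, ρ = 8762 kg/m³
  material Z: E = 361.6 GPa, ρ = 3828 kg/m³
  material Z: M = 4.97×10⁻³
  material U: M = 1.21×10⁻³
Material Z has the largest M.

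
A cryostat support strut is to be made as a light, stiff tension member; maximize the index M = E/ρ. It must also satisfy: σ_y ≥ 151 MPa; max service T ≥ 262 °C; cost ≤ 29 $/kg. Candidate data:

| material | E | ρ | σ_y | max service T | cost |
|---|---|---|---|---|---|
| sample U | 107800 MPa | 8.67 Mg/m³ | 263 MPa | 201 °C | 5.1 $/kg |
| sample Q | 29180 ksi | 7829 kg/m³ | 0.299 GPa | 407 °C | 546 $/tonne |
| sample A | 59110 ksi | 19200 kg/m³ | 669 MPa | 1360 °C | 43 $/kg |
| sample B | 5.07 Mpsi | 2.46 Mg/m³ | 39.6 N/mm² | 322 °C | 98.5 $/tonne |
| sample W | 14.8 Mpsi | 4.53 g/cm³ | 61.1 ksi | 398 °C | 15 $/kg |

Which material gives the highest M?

Screen on constraints: σ_y ≥ 151 MPa; max service T ≥ 262 °C; cost ≤ 29 $/kg. Survivors: sample Q, sample W.
Convert each candidate to consistent units, then evaluate M:
  sample Q: E = 201.2 GPa, ρ = 7829 kg/m³
  sample W: E = 102.0 GPa, ρ = 4530 kg/m³
  sample Q: M = 25.7 MN·m/kg
  sample W: M = 22.5 MN·m/kg
Highest index: sample Q.

sample Q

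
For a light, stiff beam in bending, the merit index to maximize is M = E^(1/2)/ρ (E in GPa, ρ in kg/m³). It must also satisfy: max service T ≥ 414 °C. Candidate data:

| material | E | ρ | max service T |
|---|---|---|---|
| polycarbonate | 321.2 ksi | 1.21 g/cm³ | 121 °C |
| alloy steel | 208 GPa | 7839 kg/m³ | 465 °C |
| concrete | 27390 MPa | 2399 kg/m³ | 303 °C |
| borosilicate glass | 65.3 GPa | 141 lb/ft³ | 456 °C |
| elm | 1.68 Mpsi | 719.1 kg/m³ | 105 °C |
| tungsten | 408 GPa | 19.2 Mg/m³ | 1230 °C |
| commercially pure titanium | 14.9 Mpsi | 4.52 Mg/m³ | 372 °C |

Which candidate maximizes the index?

Screen on constraints: max service T ≥ 414 °C. Survivors: alloy steel, borosilicate glass, tungsten.
In SI units:
  alloy steel: E = 208.0 GPa, ρ = 7839 kg/m³
  borosilicate glass: E = 65.30 GPa, ρ = 2259 kg/m³
  tungsten: E = 408.0 GPa, ρ = 19200 kg/m³
  borosilicate glass: M = 3.58×10⁻³
  alloy steel: M = 1.84×10⁻³
  tungsten: M = 1.05×10⁻³
Borosilicate glass ranks first.

borosilicate glass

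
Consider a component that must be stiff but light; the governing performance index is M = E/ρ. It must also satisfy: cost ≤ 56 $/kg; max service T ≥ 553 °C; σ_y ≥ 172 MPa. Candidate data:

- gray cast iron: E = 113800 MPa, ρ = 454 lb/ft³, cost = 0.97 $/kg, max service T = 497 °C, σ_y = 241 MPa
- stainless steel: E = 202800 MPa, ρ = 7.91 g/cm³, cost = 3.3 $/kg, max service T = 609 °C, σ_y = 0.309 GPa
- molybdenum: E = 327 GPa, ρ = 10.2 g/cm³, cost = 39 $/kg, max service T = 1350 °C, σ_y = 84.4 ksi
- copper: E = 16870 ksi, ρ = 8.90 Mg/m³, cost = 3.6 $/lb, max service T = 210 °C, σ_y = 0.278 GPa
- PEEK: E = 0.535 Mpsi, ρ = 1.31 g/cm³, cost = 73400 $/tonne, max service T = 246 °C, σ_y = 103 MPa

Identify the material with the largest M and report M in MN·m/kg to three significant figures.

Screen on constraints: cost ≤ 56 $/kg; max service T ≥ 553 °C; σ_y ≥ 172 MPa. Survivors: stainless steel, molybdenum.
Putting every candidate on a common basis:
  stainless steel: E = 202.8 GPa, ρ = 7910 kg/m³
  molybdenum: E = 327.0 GPa, ρ = 10200 kg/m³
  molybdenum: M = 32.1 MN·m/kg
  stainless steel: M = 25.6 MN·m/kg
Molybdenum has the largest M.

molybdenum, M = 32.1 MN·m/kg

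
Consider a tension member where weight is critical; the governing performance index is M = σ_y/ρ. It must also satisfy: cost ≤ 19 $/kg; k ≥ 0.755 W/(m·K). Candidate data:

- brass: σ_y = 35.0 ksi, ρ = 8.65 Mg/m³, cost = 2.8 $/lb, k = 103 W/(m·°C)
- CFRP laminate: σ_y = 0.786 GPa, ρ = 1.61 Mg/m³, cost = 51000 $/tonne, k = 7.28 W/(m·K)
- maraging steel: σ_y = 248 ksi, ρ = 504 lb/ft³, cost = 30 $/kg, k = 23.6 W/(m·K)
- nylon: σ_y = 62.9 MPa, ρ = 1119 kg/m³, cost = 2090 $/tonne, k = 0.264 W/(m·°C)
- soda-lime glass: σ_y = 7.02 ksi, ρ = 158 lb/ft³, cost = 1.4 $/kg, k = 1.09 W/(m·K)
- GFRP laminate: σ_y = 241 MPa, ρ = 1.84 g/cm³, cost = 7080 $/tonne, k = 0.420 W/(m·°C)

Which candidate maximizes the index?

Screen on constraints: cost ≤ 19 $/kg; k ≥ 0.755 W/(m·K). Survivors: brass, soda-lime glass.
Convert each candidate to consistent units, then evaluate M:
  brass: σ_y = 241.3 MPa, ρ = 8650 kg/m³
  soda-lime glass: σ_y = 48.40 MPa, ρ = 2531 kg/m³
  brass: M = 27.9 kN·m/kg
  soda-lime glass: M = 19.1 kN·m/kg
The maximum is for brass.

brass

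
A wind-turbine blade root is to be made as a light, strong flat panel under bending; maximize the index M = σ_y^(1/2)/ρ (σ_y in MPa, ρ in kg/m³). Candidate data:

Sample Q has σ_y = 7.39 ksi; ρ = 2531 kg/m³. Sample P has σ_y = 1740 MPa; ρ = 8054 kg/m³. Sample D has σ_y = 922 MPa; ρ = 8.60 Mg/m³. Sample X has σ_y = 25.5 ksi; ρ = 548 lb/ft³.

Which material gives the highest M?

sample P

Putting every candidate on a common basis:
  sample Q: σ_y = 50.95 MPa, ρ = 2531 kg/m³
  sample P: σ_y = 1740 MPa, ρ = 8054 kg/m³
  sample D: σ_y = 922.0 MPa, ρ = 8600 kg/m³
  sample X: σ_y = 175.8 MPa, ρ = 8778 kg/m³
  sample P: M = 5.18×10⁻³
  sample D: M = 3.53×10⁻³
  sample Q: M = 2.82×10⁻³
  sample X: M = 1.51×10⁻³
Sample P has the largest M.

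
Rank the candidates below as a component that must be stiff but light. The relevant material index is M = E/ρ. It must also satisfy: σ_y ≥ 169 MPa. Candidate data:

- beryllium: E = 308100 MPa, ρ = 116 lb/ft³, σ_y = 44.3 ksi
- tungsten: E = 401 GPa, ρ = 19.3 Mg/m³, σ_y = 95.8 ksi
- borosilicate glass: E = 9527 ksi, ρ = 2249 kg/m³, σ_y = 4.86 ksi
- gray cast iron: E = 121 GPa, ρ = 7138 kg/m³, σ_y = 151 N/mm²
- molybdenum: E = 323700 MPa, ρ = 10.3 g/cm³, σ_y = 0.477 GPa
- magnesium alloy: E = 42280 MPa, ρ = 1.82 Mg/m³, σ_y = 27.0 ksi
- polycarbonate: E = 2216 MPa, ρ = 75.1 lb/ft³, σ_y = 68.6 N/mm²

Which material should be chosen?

beryllium

Screen on constraints: σ_y ≥ 169 MPa. Survivors: beryllium, tungsten, molybdenum, magnesium alloy.
In SI units:
  beryllium: E = 308.1 GPa, ρ = 1858 kg/m³
  tungsten: E = 401.0 GPa, ρ = 19300 kg/m³
  molybdenum: E = 323.7 GPa, ρ = 10300 kg/m³
  magnesium alloy: E = 42.28 GPa, ρ = 1820 kg/m³
  beryllium: M = 166 MN·m/kg
  molybdenum: M = 31.4 MN·m/kg
  magnesium alloy: M = 23.2 MN·m/kg
  tungsten: M = 20.8 MN·m/kg
Beryllium has the largest M.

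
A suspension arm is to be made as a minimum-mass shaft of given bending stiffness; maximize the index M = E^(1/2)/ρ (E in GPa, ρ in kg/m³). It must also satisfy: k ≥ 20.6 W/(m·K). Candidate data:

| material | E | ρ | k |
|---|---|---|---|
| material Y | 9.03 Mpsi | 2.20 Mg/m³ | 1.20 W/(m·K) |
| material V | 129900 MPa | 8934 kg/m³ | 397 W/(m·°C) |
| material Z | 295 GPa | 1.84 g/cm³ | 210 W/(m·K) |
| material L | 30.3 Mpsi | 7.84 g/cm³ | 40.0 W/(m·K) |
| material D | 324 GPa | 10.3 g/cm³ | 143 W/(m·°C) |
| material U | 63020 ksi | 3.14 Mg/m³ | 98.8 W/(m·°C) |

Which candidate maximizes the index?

Screen on constraints: k ≥ 20.6 W/(m·K). Survivors: material V, material Z, material L, material D, material U.
After converting to SI:
  material V: E = 129.9 GPa, ρ = 8934 kg/m³
  material Z: E = 295.0 GPa, ρ = 1840 kg/m³
  material L: E = 208.9 GPa, ρ = 7840 kg/m³
  material D: E = 324.0 GPa, ρ = 10300 kg/m³
  material U: E = 434.5 GPa, ρ = 3140 kg/m³
  material Z: M = 9.33×10⁻³
  material U: M = 6.64×10⁻³
  material L: M = 1.84×10⁻³
  material D: M = 1.75×10⁻³
  material V: M = 1.28×10⁻³
Material Z ranks first.

material Z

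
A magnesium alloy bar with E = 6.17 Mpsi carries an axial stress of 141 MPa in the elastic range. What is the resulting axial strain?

E = 6.17 Mpsi = 42.54 GPa = 42540 MPa.
ε = σ/E = 141 / 42540 = 3.31×10⁻³.

3.31×10⁻³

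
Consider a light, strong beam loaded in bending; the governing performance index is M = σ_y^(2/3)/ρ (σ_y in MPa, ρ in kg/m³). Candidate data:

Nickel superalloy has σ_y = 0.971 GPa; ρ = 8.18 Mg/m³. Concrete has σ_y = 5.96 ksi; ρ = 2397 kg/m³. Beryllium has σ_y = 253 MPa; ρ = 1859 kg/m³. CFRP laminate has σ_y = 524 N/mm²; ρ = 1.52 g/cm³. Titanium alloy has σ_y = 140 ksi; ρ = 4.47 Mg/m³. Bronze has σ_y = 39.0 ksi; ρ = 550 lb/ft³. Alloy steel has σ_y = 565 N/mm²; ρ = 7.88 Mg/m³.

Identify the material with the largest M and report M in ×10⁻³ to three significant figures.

Normalizing units and computing the index:
  nickel superalloy: σ_y = 971.0 MPa, ρ = 8180 kg/m³
  concrete: σ_y = 41.09 MPa, ρ = 2397 kg/m³
  beryllium: σ_y = 253.0 MPa, ρ = 1859 kg/m³
  CFRP laminate: σ_y = 524.0 MPa, ρ = 1520 kg/m³
  titanium alloy: σ_y = 965.3 MPa, ρ = 4470 kg/m³
  bronze: σ_y = 268.9 MPa, ρ = 8810 kg/m³
  alloy steel: σ_y = 565.0 MPa, ρ = 7880 kg/m³
  CFRP laminate: M = 42.8×10⁻³
  titanium alloy: M = 21.9×10⁻³
  beryllium: M = 21.5×10⁻³
  nickel superalloy: M = 12.0×10⁻³
  alloy steel: M = 8.67×10⁻³
  concrete: M = 4.97×10⁻³
  bronze: M = 4.73×10⁻³
CFRP laminate ranks first.

CFRP laminate, M = 42.8×10⁻³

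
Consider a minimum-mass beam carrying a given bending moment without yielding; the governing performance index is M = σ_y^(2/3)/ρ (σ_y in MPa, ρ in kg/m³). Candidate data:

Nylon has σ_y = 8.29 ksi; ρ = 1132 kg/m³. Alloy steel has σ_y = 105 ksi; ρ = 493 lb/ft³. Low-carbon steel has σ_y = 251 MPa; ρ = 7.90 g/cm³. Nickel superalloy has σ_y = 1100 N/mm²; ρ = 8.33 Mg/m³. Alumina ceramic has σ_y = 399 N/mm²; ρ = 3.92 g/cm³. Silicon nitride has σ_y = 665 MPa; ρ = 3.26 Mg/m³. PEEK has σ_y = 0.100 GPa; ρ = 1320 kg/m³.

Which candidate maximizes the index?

Convert each candidate to consistent units, then evaluate M:
  nylon: σ_y = 57.16 MPa, ρ = 1132 kg/m³
  alloy steel: σ_y = 723.9 MPa, ρ = 7897 kg/m³
  low-carbon steel: σ_y = 251.0 MPa, ρ = 7900 kg/m³
  nickel superalloy: σ_y = 1100 MPa, ρ = 8330 kg/m³
  alumina ceramic: σ_y = 399.0 MPa, ρ = 3920 kg/m³
  silicon nitride: σ_y = 665.0 MPa, ρ = 3260 kg/m³
  PEEK: σ_y = 100.0 MPa, ρ = 1320 kg/m³
  silicon nitride: M = 23.4×10⁻³
  PEEK: M = 16.3×10⁻³
  alumina ceramic: M = 13.8×10⁻³
  nylon: M = 13.1×10⁻³
  nickel superalloy: M = 12.8×10⁻³
  alloy steel: M = 10.2×10⁻³
  low-carbon steel: M = 5.04×10⁻³
Silicon nitride ranks first.

silicon nitride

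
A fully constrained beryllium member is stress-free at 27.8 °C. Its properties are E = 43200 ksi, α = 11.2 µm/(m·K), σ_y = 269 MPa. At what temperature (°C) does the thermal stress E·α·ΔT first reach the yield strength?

E = 43200 ksi = 297.9 GPa.
E·α·ΔT = 269.0 MPa ⇒ ΔT = 269.0 / (297.9×10³ × 11.2×10⁻⁶) = 80.64 K.
T = 27.8 + 80.64 = 108.4 °C.

108 °C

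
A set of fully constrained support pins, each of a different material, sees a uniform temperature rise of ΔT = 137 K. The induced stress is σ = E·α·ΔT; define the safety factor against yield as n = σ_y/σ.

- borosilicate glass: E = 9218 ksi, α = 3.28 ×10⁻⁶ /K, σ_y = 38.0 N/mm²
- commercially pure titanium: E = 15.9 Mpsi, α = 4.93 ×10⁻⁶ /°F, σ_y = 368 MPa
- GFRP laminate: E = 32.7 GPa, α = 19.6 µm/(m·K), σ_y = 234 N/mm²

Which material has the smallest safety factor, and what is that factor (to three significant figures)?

Converting E to GPa, α to ×10⁻⁶/K, σ_y to MPa, then σ and n for each:
  borosilicate glass: E = 63.56, α = 3.28, σ_y = 38.00 → σ = 28.6 MPa, n = 1.33
  commercially pure titanium: E = 109.6, α = 8.87, σ_y = 368.0 → σ = 133 MPa, n = 2.76
  GFRP laminate: E = 32.70, α = 19.6, σ_y = 234.0 → σ = 87.8 MPa, n = 2.66
The minimum is borosilicate glass at n = 1.33.

borosilicate glass, n = 1.33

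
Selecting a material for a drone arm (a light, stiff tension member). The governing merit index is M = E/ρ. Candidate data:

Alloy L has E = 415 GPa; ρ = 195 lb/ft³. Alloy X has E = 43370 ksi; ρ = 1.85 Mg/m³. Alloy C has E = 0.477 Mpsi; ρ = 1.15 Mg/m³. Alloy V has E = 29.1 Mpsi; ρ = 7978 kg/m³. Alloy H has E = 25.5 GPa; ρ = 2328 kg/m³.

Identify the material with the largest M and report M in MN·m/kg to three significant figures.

Normalizing units and computing the index:
  alloy L: E = 415.0 GPa, ρ = 3124 kg/m³
  alloy X: E = 299.0 GPa, ρ = 1850 kg/m³
  alloy C: E = 3.289 GPa, ρ = 1150 kg/m³
  alloy V: E = 200.6 GPa, ρ = 7978 kg/m³
  alloy H: E = 25.50 GPa, ρ = 2328 kg/m³
  alloy X: M = 162 MN·m/kg
  alloy L: M = 133 MN·m/kg
  alloy V: M = 25.1 MN·m/kg
  alloy H: M = 11.0 MN·m/kg
  alloy C: M = 2.86 MN·m/kg
Highest index: alloy X.

alloy X, M = 162 MN·m/kg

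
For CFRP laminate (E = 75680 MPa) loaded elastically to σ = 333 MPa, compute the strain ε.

4.40×10⁻³

E = 75680 MPa = 75.68 GPa = 75680 MPa.
ε = σ/E = 333 / 75680 = 4.40×10⁻³.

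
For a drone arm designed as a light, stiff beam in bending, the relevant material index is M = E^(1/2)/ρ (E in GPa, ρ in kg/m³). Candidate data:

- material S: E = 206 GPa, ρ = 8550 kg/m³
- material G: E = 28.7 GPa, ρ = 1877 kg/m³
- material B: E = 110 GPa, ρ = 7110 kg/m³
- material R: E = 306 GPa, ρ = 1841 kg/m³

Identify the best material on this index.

Per-candidate index values:
  material R: M = 9.50×10⁻³
  material G: M = 2.85×10⁻³
  material S: M = 1.68×10⁻³
  material B: M = 1.48×10⁻³
Material R ranks first.

material R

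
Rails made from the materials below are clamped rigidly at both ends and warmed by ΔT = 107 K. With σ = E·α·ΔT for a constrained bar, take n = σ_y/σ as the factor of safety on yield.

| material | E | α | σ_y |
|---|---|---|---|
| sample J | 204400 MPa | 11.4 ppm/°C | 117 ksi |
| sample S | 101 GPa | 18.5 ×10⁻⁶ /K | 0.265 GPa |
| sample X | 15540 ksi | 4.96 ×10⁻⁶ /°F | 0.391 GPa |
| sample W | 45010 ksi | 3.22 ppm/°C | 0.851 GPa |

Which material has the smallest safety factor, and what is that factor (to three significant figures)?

sample S, n = 1.33

With everything in SI (GPa, ×10⁻⁶/K, MPa):
  sample J: E = 204.4, α = 11.4, σ_y = 806.7 → σ = 249 MPa, n = 3.24
  sample S: E = 101.0, α = 18.5, σ_y = 265.0 → σ = 200 MPa, n = 1.33
  sample X: E = 107.1, α = 8.93, σ_y = 391.0 → σ = 102 MPa, n = 3.82
  sample W: E = 310.3, α = 3.22, σ_y = 851.0 → σ = 107 MPa, n = 7.96
The minimum is sample S at n = 1.33.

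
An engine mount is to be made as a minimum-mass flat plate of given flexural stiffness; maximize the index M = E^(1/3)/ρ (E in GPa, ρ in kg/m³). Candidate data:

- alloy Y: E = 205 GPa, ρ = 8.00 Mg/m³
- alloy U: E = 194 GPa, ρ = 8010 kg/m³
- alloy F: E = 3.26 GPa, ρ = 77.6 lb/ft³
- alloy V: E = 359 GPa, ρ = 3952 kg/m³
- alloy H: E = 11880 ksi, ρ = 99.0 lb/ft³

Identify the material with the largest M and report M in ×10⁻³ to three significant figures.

alloy H, M = 2.74×10⁻³

Putting every candidate on a common basis:
  alloy Y: E = 205.0 GPa, ρ = 8000 kg/m³
  alloy U: E = 194.0 GPa, ρ = 8010 kg/m³
  alloy F: E = 3.260 GPa, ρ = 1243 kg/m³
  alloy V: E = 359.0 GPa, ρ = 3952 kg/m³
  alloy H: E = 81.91 GPa, ρ = 1586 kg/m³
  alloy H: M = 2.74×10⁻³
  alloy V: M = 1.80×10⁻³
  alloy F: M = 1.19×10⁻³
  alloy Y: M = 0.737×10⁻³
  alloy U: M = 0.723×10⁻³
Highest index: alloy H.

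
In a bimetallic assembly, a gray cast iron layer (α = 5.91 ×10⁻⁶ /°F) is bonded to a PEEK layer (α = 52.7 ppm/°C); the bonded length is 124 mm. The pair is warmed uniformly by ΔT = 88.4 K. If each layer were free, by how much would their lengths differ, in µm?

gray cast iron: α = 5.91×10⁻⁶/°F × 9/5 = 10.6×10⁻⁶/K.
Δα = |10.6 − 52.7|×10⁻⁶/K = 42.1×10⁻⁶/K.
ΔL_mismatch = Δα·L·ΔT = 42.1×10⁻⁶ × 124.0 mm × 88.4 K = 461 µm.

461 µm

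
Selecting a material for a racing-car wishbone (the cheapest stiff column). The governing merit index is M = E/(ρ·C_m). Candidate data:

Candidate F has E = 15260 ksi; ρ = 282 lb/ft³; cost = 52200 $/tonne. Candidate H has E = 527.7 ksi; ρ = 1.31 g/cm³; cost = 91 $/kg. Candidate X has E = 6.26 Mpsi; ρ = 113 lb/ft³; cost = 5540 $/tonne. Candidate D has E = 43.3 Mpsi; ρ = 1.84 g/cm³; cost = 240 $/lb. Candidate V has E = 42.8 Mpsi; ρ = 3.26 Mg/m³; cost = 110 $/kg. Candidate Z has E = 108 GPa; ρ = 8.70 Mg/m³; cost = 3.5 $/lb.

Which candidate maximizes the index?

candidate X

Putting every candidate on a common basis:
  candidate F: E = 105.2 GPa, ρ = 4517 kg/m³, cost = 52.20 $/kg
  candidate H: E = 3.638 GPa, ρ = 1310 kg/m³, cost = 91.00 $/kg
  candidate X: E = 43.16 GPa, ρ = 1810 kg/m³, cost = 5.540 $/kg
  candidate D: E = 298.5 GPa, ρ = 1840 kg/m³, cost = 529.1 $/kg
  candidate V: E = 295.1 GPa, ρ = 3260 kg/m³, cost = 110.0 $/kg
  candidate Z: E = 108.0 GPa, ρ = 8700 kg/m³, cost = 7.716 $/kg
  candidate X: M = 4.30 MN·m per $
  candidate Z: M = 1.61 MN·m per $
  candidate V: M = 0.823 MN·m per $
  candidate F: M = 0.446 MN·m per $
  candidate D: M = 0.307 MN·m per $
  candidate H: M = 0.0305 MN·m per $
The maximum is for candidate X.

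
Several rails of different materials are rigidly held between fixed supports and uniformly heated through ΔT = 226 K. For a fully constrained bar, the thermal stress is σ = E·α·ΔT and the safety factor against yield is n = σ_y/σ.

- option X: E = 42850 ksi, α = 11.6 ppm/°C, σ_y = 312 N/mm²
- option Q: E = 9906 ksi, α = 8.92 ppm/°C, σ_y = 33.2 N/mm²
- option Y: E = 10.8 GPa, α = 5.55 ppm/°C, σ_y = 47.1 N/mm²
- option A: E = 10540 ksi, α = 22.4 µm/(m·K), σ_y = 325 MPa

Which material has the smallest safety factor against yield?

Per material, after unit conversion:
  option X: E = 295.4, α = 11.6, σ_y = 312.0 → σ = 775 MPa, n = 0.403
  option Q: E = 68.30, α = 8.92, σ_y = 33.20 → σ = 138 MPa, n = 0.241
  option Y: E = 10.80, α = 5.55, σ_y = 47.10 → σ = 13.5 MPa, n = 3.48
  option A: E = 72.67, α = 22.4, σ_y = 325.0 → σ = 368 MPa, n = 0.883
Smallest n: option Q with n = 0.241.

option Q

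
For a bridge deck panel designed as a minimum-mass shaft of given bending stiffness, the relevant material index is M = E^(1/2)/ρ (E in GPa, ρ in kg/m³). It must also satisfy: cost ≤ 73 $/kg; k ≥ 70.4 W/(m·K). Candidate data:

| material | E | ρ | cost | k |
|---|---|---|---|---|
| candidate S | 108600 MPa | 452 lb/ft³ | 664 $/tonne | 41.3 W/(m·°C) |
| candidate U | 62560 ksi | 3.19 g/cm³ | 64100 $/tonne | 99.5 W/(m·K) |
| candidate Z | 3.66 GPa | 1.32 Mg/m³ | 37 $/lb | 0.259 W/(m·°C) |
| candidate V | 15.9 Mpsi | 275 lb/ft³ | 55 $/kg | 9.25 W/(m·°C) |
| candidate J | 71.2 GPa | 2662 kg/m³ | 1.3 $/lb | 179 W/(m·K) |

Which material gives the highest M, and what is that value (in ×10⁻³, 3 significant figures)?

candidate U, M = 6.51×10⁻³

Screen on constraints: cost ≤ 73 $/kg; k ≥ 70.4 W/(m·K). Survivors: candidate U, candidate J.
In SI units:
  candidate U: E = 431.3 GPa, ρ = 3190 kg/m³
  candidate J: E = 71.20 GPa, ρ = 2662 kg/m³
  candidate U: M = 6.51×10⁻³
  candidate J: M = 3.17×10⁻³
Candidate U has the largest M.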